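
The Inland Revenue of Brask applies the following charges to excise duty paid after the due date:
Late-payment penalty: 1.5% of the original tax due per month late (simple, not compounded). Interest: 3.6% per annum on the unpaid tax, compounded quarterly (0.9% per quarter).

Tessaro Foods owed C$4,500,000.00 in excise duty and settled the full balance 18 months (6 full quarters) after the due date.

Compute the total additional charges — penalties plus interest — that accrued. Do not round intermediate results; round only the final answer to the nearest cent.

C$1,463,533.55

Late-payment penalty: 18 × 1.5% × C$4,500,000.00 = C$1,215,000.00
Interest: C$4,500,000.00 × ((1 + 0.009)^6 − 1) = C$4,500,000.00 × 0.0552297… = C$248,533.5545…
Penalties + interest = C$1,215,000.0000 + C$248,533.5545… = C$1,463,533.55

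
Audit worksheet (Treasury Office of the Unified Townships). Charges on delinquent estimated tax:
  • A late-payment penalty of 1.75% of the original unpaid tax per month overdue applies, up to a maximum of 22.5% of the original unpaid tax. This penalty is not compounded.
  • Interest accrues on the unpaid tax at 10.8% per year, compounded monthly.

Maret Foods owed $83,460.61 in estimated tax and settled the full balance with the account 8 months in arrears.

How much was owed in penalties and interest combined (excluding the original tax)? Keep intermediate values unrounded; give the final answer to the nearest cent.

$17,886.38

Penalty: 8 × 1.75% × $83,460.61 = $11,684.49… (below the 22.5% cap of $18,778.64…)
Interest (10.8%/yr ÷ 12 = 0.9%/month): $83,460.61 × ((1 + 0.009)^8 − 1) = $6,201.8984…
Penalties + interest = $11,684.4854 + $6,201.8984… = $17,886.38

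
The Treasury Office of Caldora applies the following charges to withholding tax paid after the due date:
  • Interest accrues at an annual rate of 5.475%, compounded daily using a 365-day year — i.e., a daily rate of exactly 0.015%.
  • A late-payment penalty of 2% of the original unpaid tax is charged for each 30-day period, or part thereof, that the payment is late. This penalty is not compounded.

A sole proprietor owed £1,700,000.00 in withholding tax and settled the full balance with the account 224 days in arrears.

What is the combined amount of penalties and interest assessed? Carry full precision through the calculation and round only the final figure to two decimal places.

Penalty periods: ⌈224/30⌉ = 8; penalty = 8 × 2% × £1,700,000.00 = £272,000.00
Interest: £1,700,000.00 × ((1 + 0.00015)^224 − 1) = £1,700,000.00 × 0.03416825… = £58,086.0247…
Penalties + interest = £272,000.0000 + £58,086.0247… = £330,086.02

£330,086.02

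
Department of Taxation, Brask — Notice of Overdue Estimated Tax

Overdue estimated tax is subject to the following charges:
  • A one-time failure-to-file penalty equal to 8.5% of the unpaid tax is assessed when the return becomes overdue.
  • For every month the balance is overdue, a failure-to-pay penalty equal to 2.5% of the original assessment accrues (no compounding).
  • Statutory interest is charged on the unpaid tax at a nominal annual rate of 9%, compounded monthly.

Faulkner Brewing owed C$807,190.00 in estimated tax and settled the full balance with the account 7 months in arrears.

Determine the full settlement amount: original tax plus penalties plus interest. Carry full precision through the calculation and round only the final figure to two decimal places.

Failure-to-file penalty: 8.5% × C$807,190.00 = C$68,611.15
Failure-to-pay penalty: 7 × 2.5% × C$807,190.00 = C$141,258.25
Interest (9%/yr ÷ 12 = 0.75%/month): C$807,190.00 × ((1 + 0.0075)^7 − 1) = C$43,342.9766…
Total = C$807,190.00 + C$209,869.4000 + C$43,342.9766… = C$1,060,402.38

C$1,060,402.38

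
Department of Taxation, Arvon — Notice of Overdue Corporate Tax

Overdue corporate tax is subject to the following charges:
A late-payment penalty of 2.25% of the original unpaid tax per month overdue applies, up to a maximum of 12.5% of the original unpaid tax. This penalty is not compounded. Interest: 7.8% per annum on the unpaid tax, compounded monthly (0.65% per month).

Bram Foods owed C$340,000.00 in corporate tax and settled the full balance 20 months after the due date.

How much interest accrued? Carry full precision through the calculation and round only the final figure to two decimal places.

C$47,038.80

Interest: C$340,000.00 × ((1 + 0.0065)^20 − 1) = C$340,000.00 × 0.1383494… = C$47,038.7974…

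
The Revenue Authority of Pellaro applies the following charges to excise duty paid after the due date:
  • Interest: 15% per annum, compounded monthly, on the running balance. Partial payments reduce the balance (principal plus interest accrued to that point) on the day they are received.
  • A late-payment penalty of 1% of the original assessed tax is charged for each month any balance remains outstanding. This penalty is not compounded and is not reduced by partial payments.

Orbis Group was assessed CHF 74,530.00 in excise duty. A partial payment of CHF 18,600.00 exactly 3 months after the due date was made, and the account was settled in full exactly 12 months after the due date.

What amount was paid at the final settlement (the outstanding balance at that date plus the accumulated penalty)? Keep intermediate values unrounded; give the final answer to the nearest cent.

CHF 74,654.40

Monthly rate = 15% ÷ 12 = 1.25%
Balance at month 3: CHF 74,530.0000 × (1 + 0.0125)^3 = CHF 77,359.9565…
After CHF 18,600.00 payment: CHF 77,359.9565… − CHF 18,600.00 = CHF 58,759.9565…
Balance at month 12: CHF 58,759.9565… × (1 + 0.0125)^9 = CHF 65,710.7997…
Penalty: 12 × 1% × CHF 74,530.00 = CHF 8,943.60
Final settlement = outstanding balance + penalty = CHF 65,710.7997… + CHF 8,943.60 = CHF 74,654.40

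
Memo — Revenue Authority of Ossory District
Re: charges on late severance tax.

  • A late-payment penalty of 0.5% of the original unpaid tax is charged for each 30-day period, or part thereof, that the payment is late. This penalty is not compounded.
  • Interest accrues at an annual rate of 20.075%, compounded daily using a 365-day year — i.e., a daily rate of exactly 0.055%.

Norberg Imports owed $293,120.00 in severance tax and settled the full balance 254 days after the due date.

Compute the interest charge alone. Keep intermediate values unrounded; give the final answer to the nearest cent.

$43,934.18

Interest: $293,120.00 × ((1 + 0.00055)^254 − 1) = $293,120.00 × 0.14988461… = $43,934.1763…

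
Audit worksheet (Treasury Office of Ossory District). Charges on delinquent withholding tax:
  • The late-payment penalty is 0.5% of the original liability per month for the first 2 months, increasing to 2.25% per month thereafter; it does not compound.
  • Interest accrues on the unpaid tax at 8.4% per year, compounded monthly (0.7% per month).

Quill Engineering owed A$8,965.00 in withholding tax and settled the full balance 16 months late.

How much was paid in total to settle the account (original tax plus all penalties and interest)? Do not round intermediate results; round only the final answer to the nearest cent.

A$12,937.18

Penalty, months 1–2: 2 × 0.5% × A$8,965.00 = A$89.65
Penalty, months 3–16: 14 × 2.25% × A$8,965.00 = A$2,823.98…
Interest: A$8,965.00 × ((1 + 0.007)^16 − 1) = A$8,965.00 × 0.1180765… = A$1,058.5560…
Total = A$8,965.00 + A$2,913.6250 + A$1,058.5560… = A$12,937.18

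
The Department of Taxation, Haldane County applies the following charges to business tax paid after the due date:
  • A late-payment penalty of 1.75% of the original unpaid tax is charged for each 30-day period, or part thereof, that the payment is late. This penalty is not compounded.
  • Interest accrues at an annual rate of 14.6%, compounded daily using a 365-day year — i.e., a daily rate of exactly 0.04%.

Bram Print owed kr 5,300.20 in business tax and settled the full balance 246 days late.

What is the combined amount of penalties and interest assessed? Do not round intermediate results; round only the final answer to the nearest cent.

Penalty periods: ⌈246/30⌉ = 9; penalty = 9 × 1.75% × kr 5,300.20 = kr 834.78…
Interest: kr 5,300.20 × ((1 + 0.0004)^246 − 1) = kr 5,300.20 × 0.10338235… = kr 547.9471…
Penalties + interest = kr 834.7815 + kr 547.9471… = kr 1,382.73

kr 1,382.73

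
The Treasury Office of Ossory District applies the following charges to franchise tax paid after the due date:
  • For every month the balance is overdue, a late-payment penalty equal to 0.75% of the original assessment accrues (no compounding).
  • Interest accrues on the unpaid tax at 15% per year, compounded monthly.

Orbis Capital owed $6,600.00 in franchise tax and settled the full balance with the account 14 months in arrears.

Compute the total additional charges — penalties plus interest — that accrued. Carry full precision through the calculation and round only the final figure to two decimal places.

$1,946.70

Late-payment penalty = 0.75% × $6,600.00 × 14 mo = $693.00
Interest (15%/yr ÷ 12 = 1.25%/month): $6,600.00 × ((1 + 0.0125)^14 − 1) = $1,253.7013…
Penalties + interest = $693.0000 + $1,253.7013… = $1,946.70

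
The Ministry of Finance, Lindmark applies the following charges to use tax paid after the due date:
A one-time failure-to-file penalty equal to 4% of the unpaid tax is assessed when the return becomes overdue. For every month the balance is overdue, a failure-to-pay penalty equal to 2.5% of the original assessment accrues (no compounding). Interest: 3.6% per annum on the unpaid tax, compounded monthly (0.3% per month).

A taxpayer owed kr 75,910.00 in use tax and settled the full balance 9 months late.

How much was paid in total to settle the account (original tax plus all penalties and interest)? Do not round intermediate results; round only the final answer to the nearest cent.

Failure-to-file penalty: 4% × kr 75,910.00 = kr 3,036.40
Failure-to-pay penalty = 2.5% × kr 75,910.00 × 9 mo = kr 17,079.75
Interest: kr 75,910.00 × ((1 + 0.003)^9 − 1) = kr 75,910.00 × 0.0273263… = kr 2,074.3378…
Total = kr 75,910.00 + kr 20,116.1500 + kr 2,074.3378… = kr 98,100.49

kr 98,100.49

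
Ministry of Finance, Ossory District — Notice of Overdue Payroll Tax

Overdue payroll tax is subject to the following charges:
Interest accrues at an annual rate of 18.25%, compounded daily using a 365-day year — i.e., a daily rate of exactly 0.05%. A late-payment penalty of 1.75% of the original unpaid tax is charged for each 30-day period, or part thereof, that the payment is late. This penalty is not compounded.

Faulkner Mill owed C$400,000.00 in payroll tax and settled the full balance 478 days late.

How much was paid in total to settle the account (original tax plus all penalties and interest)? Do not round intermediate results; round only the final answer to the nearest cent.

C$619,961.07

Penalty periods: ⌈478/30⌉ = 16; penalty = 16 × 1.75% × C$400,000.00 = C$112,000.00
Interest: C$400,000.00 × ((1 + 0.0005)^478 − 1) = C$400,000.00 × 0.26990268… = C$107,961.0732…
Total = C$400,000.00 + C$112,000.0000 + C$107,961.0732… = C$619,961.07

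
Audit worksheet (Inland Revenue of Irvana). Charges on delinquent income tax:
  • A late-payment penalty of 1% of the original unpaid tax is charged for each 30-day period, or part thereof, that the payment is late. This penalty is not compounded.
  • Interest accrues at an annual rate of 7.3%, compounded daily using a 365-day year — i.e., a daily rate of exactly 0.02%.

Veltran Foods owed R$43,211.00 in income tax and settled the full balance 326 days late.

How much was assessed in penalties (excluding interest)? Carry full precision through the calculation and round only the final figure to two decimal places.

R$4,753.21

Penalty periods: ⌈326/30⌉ = 11; penalty = 11 × 1% × R$43,211.00 = R$4,753.21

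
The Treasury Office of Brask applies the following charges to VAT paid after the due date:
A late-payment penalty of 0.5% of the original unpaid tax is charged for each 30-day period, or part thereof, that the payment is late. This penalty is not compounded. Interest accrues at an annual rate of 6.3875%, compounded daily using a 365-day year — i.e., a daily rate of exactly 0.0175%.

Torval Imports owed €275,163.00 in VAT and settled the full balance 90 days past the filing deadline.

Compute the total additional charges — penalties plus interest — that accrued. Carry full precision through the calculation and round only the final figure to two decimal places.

Penalty periods: ⌈90/30⌉ = 3; penalty = 3 × 0.5% × €275,163.00 = €4,127.45…
Interest: €275,163.00 × ((1 + 0.000175)^90 − 1) = €275,163.00 × 0.01587329… = €4,367.7408…
Penalties + interest = €4,127.4450 + €4,367.7408… = €8,495.19

€8,495.19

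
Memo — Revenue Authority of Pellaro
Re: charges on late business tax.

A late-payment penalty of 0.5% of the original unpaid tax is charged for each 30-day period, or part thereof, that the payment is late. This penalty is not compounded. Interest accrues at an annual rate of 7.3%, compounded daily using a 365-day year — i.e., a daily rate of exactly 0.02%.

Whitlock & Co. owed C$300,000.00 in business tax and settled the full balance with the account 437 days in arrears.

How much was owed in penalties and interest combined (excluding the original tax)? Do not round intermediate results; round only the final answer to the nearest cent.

C$49,897.08

Penalty periods: ⌈437/30⌉ = 15; penalty = 15 × 0.5% × C$300,000.00 = C$22,500.00
Interest: C$300,000.00 × ((1 + 0.0002)^437 − 1) = C$300,000.00 × 0.09132359… = C$27,397.0766…
Penalties + interest = C$22,500.0000 + C$27,397.0766… = C$49,897.08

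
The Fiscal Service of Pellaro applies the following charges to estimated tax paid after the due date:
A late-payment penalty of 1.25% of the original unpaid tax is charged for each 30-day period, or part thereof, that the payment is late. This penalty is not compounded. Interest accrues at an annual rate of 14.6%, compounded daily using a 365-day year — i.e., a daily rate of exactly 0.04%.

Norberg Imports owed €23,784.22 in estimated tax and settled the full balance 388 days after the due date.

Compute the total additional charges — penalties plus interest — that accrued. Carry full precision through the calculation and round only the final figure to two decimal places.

€7,857.24

Penalty periods: ⌈388/30⌉ = 13; penalty = 13 × 1.25% × €23,784.22 = €3,864.94…
Interest: €23,784.22 × ((1 + 0.0004)^388 − 1) = €23,784.22 × 0.16785527… = €3,992.3068…
Penalties + interest = €3,864.9358… + €3,992.3068… = €7,857.24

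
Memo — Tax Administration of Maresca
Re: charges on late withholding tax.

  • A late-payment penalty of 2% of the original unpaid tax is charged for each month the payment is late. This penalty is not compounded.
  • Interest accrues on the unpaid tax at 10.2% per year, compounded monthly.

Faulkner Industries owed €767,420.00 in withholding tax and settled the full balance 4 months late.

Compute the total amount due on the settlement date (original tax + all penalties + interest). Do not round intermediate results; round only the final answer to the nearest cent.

€855,240.45

Late-payment penalty: 4 × 2% × €767,420.00 = €61,393.60
Interest (10.2%/yr ÷ 12 = 0.85%/month): €767,420.00 × ((1 + 0.0085)^4 − 1) = €26,426.8457…
Total = €767,420.00 + €61,393.6000 + €26,426.8457… = €855,240.45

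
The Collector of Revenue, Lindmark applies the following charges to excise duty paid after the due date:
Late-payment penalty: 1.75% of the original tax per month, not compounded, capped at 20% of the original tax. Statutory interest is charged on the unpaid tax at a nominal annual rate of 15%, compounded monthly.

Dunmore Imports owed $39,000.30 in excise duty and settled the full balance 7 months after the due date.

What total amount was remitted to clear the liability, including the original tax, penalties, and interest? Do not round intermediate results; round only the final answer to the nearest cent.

Penalty: 7 × 1.75% × $39,000.30 = $4,777.54… (below the 20% cap of $7,800.06)
Interest (15%/yr ÷ 12 = 1.25%/month): $39,000.30 × ((1 + 0.0125)^7 − 1) = $3,543.1956…
Total = $39,000.30 + $4,777.5368… + $3,543.1956… = $47,321.03

$47,321.03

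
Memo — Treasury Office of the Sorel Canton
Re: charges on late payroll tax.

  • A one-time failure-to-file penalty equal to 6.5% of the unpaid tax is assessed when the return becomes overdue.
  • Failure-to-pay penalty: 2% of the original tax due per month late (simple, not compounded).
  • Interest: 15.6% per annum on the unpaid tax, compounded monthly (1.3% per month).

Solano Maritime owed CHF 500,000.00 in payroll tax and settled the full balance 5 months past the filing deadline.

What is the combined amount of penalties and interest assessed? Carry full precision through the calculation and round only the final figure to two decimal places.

CHF 115,856.06

Failure-to-file penalty: 6.5% × CHF 500,000.00 = CHF 32,500.00
Failure-to-pay penalty: 5 × 2% × CHF 500,000.00 = CHF 50,000.00
Interest: CHF 500,000.00 × ((1 + 0.013)^5 − 1) = CHF 500,000.00 × 0.0667121… = CHF 33,356.0566…
Penalties + interest = CHF 82,500.0000 + CHF 33,356.0566… = CHF 115,856.06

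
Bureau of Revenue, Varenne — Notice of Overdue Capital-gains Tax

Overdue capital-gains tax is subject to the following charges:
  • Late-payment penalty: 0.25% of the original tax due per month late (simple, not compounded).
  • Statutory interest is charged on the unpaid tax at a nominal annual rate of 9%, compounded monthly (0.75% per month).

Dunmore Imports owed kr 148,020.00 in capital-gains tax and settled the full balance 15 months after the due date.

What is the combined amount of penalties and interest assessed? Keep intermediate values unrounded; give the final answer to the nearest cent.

Late-payment penalty: 15 × 0.25% × kr 148,020.00 = kr 5,550.75
Interest: kr 148,020.00 × ((1 + 0.0075)^15 − 1) = kr 148,020.00 × 0.1186026… = kr 17,555.5560…
Penalties + interest = kr 5,550.7500 + kr 17,555.5560… = kr 23,106.31

kr 23,106.31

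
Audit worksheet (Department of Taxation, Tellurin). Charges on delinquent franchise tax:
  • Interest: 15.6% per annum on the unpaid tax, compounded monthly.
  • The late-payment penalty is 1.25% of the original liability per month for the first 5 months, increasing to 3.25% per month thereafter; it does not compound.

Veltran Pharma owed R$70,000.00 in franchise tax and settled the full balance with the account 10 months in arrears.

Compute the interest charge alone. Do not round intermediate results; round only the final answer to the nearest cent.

R$9,651.23

Interest (15.6%/yr ÷ 12 = 1.3%/month): R$70,000.00 × ((1 + 0.013)^10 − 1) = R$9,651.2313…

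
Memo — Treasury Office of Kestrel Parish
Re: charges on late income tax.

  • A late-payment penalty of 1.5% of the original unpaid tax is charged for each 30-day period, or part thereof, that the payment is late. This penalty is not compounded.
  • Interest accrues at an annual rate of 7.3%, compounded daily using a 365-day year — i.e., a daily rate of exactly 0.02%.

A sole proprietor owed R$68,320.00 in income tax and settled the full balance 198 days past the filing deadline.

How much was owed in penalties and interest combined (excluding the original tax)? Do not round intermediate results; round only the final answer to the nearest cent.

R$9,933.07

Penalty periods: ⌈198/30⌉ = 7; penalty = 7 × 1.5% × R$68,320.00 = R$7,173.60
Interest: R$68,320.00 × ((1 + 0.0002)^198 − 1) = R$68,320.00 × 0.04039041… = R$2,759.4731…
Penalties + interest = R$7,173.6000 + R$2,759.4731… = R$9,933.07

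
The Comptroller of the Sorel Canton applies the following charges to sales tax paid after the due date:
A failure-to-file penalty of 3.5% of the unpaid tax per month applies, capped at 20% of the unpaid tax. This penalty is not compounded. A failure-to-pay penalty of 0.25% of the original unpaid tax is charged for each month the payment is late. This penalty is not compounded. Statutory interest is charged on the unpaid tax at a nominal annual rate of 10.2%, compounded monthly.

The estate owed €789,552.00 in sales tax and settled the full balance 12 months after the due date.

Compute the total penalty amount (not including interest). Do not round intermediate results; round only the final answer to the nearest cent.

€181,596.96

Failure-to-file: 12 × 3.5% × €789,552.00 = €331,611.84, capped at 20% × €789,552.00 = €157,910.40
Failure-to-pay penalty = 0.25% × €789,552.00 × 12 mo = €23,686.56
Total penalty = €157,910.40 + €23,686.56 = €181,596.96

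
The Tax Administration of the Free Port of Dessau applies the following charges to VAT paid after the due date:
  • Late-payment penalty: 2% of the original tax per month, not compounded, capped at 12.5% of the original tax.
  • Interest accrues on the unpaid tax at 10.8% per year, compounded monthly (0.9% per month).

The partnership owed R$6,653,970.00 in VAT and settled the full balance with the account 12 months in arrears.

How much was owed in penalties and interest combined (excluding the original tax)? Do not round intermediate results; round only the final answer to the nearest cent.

Penalty (uncapped): 12 × 2% × R$6,653,970.00 = R$1,596,952.80; cap = 12.5% × R$6,653,970.00 = R$831,746.25 → penalty = R$831,746.25
Interest: R$6,653,970.00 × ((1 + 0.009)^12 − 1) = R$6,653,970.00 × 0.1135097… = R$755,289.9719…
Penalties + interest = R$831,746.2500 + R$755,289.9719… = R$1,587,036.22

R$1,587,036.22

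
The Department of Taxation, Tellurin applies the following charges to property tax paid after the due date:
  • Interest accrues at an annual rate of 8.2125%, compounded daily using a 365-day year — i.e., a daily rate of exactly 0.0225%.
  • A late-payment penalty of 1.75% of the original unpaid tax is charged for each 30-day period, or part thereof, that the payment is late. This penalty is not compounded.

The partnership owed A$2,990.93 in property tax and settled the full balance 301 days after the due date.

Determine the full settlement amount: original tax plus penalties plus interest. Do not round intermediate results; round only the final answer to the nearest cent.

Penalty periods: ⌈301/30⌉ = 11; penalty = 11 × 1.75% × A$2,990.93 = A$575.75…
Interest: A$2,990.93 × ((1 + 0.000225)^301 − 1) = A$2,990.93 × 0.07006285… = A$209.5531…
Total = A$2,990.93 + A$575.7540… + A$209.5531… = A$3,776.24

A$3,776.24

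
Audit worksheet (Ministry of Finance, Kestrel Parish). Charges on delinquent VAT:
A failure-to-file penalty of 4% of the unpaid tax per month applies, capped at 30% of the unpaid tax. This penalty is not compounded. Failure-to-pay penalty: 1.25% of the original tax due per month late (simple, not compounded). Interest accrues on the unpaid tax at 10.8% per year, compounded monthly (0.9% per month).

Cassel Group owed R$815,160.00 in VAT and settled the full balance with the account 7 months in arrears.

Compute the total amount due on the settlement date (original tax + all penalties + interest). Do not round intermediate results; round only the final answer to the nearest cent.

Failure-to-file: 7 × 4% × R$815,160.00 = R$228,244.80 (under the 30% cap)
Failure-to-pay penalty: 7 × 1.25% × R$815,160.00 = R$71,326.50
Interest: R$815,160.00 × ((1 + 0.009)^7 − 1) = R$815,160.00 × 0.0647267… = R$52,762.6542…
Total = R$815,160.00 + R$299,571.3000 + R$52,762.6542… = R$1,167,493.95

R$1,167,493.95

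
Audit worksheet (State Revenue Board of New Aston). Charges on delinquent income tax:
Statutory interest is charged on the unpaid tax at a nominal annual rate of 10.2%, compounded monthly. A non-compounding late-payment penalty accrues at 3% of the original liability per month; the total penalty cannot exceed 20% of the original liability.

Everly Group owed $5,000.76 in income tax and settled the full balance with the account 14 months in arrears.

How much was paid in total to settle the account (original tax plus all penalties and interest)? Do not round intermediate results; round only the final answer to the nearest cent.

Penalty (uncapped): 14 × 3% × $5,000.76 = $2,100.32…; cap = 20% × $5,000.76 = $1,000.15… → penalty = $1,000.15…
Interest (10.2%/yr ÷ 12 = 0.85%/month): $5,000.76 × ((1 + 0.0085)^14 − 1) = $629.1136…
Total = $5,000.76 + $1,000.1520 + $629.1136… = $6,630.03

$6,630.03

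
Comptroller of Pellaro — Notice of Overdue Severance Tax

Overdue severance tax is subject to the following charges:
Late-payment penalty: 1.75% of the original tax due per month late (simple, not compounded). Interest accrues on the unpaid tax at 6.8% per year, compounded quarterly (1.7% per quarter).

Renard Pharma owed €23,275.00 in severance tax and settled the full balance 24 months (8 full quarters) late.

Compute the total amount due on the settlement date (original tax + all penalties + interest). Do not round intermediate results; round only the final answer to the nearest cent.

€36,410.78

Late-payment penalty: 24 × 1.75% × €23,275.00 = €9,775.50
Interest: €23,275.00 × ((1 + 0.017)^8 − 1) = €23,275.00 × 0.1443731… = €3,360.2828…
Total = €23,275.00 + €9,775.5000 + €3,360.2828… = €36,410.78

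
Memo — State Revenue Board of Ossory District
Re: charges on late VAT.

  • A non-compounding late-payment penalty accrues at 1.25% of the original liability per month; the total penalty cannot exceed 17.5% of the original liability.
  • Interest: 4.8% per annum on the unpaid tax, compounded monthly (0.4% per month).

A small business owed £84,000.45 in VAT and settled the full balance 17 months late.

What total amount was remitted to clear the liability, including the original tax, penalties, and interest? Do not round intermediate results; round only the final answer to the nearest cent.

Penalty (uncapped): 17 × 1.25% × £84,000.45 = £17,850.10…; cap = 17.5% × £84,000.45 = £14,700.08… → penalty = £14,700.08…
Interest: £84,000.45 × ((1 + 0.004)^17 − 1) = £84,000.45 × 0.0702201… = £5,898.5230…
Total = £84,000.45 + £14,700.0788… + £5,898.5230… = £104,599.05

£104,599.05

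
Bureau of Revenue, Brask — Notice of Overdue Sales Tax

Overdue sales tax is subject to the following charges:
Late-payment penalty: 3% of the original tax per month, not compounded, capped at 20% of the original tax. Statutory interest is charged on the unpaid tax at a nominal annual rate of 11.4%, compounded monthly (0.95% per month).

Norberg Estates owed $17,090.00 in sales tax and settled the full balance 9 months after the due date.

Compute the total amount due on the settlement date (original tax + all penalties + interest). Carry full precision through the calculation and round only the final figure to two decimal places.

Penalty (uncapped): 9 × 3% × $17,090.00 = $4,614.30; cap = 20% × $17,090.00 = $3,418.00 → penalty = $3,418.00
Interest: $17,090.00 × ((1 + 0.0095)^9 − 1) = $17,090.00 × 0.0888221… = $1,517.9689…
Total = $17,090.00 + $3,418.0000 + $1,517.9689… = $22,025.97

$22,025.97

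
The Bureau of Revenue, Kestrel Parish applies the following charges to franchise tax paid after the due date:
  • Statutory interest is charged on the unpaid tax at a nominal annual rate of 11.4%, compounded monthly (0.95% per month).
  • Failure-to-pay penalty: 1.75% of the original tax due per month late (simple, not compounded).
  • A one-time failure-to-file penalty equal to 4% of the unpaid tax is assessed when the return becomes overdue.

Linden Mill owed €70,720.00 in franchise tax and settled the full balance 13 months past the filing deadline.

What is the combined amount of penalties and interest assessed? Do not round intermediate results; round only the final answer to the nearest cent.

€28,167.11

Failure-to-file penalty: 4% × €70,720.00 = €2,828.80
Failure-to-pay penalty = 1.75% × €70,720.00 × 13 mo = €16,088.80
Interest: €70,720.00 × ((1 + 0.0095)^13 − 1) = €70,720.00 × 0.1307906… = €9,249.5136…
Penalties + interest = €18,917.6000 + €9,249.5136… = €28,167.11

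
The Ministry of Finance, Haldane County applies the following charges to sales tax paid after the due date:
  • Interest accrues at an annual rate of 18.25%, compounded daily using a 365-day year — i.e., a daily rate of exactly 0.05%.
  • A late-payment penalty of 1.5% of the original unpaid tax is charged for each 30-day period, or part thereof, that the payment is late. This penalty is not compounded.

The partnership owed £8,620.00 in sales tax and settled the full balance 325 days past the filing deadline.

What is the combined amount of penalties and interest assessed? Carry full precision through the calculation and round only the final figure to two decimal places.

Penalty periods: ⌈325/30⌉ = 11; penalty = 11 × 1.5% × £8,620.00 = £1,422.30
Interest: £8,620.00 × ((1 + 0.0005)^325 − 1) = £8,620.00 × 0.17640054… = £1,520.5727…
Penalties + interest = £1,422.3000 + £1,520.5727… = £2,942.87

£2,942.87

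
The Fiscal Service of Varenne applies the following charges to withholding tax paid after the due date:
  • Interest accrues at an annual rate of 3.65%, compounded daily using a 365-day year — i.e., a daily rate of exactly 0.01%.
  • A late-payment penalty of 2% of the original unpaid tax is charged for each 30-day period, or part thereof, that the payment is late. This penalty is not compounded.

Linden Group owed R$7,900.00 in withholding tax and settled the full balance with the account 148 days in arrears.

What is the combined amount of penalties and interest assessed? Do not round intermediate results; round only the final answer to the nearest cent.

R$907.78

Penalty periods: ⌈148/30⌉ = 5; penalty = 5 × 2% × R$7,900.00 = R$790.00
Interest: R$7,900.00 × ((1 + 0.0001)^148 − 1) = R$7,900.00 × 0.01490931… = R$117.7836…
Penalties + interest = R$790.0000 + R$117.7836… = R$907.78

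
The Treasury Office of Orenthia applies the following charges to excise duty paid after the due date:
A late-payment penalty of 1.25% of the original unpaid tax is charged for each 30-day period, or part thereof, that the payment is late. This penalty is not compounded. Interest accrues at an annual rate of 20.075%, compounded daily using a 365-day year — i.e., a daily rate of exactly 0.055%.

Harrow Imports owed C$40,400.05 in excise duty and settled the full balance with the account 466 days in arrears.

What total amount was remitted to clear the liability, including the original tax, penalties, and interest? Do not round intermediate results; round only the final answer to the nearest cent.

Penalty periods: ⌈466/30⌉ = 16; penalty = 16 × 1.25% × C$40,400.05 = C$8,080.01
Interest: C$40,400.05 × ((1 + 0.00055)^466 − 1) = C$40,400.05 × 0.29204928… = C$11,798.8053…
Total = C$40,400.05 + C$8,080.0100 + C$11,798.8053… = C$60,278.87

C$60,278.87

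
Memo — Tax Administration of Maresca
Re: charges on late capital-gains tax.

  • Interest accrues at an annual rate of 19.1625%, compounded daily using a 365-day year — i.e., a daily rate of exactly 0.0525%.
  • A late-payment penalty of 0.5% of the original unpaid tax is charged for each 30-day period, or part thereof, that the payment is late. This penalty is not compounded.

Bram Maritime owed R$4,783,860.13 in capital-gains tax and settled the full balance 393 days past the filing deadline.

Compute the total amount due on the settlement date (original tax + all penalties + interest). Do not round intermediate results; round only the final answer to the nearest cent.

R$6,214,646.04

Penalty periods: ⌈393/30⌉ = 14; penalty = 14 × 0.5% × R$4,783,860.13 = R$334,870.21…
Interest: R$4,783,860.13 × ((1 + 0.000525)^393 − 1) = R$4,783,860.13 × 0.22908607… = R$1,095,915.7046…
Total = R$4,783,860.13 + R$334,870.2091 + R$1,095,915.7046… = R$6,214,646.04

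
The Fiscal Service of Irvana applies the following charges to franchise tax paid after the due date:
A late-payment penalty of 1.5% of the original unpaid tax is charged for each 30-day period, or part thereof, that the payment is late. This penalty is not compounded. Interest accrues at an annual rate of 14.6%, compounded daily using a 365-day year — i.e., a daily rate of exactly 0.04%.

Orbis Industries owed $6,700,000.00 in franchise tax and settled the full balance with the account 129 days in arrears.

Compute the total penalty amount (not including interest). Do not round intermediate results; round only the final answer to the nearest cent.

Penalty periods: ⌈129/30⌉ = 5; penalty = 5 × 1.5% × $6,700,000.00 = $502,500.00

$502,500.00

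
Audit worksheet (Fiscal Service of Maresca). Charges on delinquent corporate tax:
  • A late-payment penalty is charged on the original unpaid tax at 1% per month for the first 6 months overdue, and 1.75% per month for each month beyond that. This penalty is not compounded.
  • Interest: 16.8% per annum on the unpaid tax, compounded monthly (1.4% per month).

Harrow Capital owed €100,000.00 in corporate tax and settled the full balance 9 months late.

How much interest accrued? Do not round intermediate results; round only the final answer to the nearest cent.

Interest: €100,000.00 × ((1 + 0.014)^9 − 1) = €100,000.00 × 0.1332914… = €13,329.1405…

€13,329.14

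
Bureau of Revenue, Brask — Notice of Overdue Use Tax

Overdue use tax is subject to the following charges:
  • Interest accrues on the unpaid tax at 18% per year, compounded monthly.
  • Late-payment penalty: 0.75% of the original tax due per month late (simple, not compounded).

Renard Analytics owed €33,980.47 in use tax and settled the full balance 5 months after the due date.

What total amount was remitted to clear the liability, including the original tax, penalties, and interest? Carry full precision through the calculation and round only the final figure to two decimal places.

€37,880.88

Late-payment penalty = 0.75% × €33,980.47 × 5 mo = €1,274.27…
Interest (18%/yr ÷ 12 = 1.5%/month): €33,980.47 × ((1 + 0.015)^5 − 1) = €2,626.1468…
Total = €33,980.47 + €1,274.2676… + €2,626.1468… = €37,880.88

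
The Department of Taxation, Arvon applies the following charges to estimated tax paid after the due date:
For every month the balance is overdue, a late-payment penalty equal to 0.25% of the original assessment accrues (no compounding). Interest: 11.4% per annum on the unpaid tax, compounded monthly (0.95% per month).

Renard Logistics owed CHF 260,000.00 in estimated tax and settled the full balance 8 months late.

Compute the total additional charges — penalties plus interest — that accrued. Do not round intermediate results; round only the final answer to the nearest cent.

Late-payment penalty = 0.25% × CHF 260,000.00 × 8 mo = CHF 5,200.00
Interest: CHF 260,000.00 × ((1 + 0.0095)^8 − 1) = CHF 260,000.00 × 0.0785756… = CHF 20,429.6528…
Penalties + interest = CHF 5,200.0000 + CHF 20,429.6528… = CHF 25,629.65

CHF 25,629.65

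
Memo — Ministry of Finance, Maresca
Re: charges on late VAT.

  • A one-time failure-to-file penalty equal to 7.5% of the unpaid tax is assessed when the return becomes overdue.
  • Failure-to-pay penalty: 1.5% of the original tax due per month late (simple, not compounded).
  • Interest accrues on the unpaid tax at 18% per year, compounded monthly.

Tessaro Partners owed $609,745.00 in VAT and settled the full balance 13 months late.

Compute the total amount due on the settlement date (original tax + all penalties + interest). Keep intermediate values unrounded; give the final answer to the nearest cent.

Failure-to-file penalty: 7.5% × $609,745.00 = $45,730.88…
Failure-to-pay penalty = 1.5% × $609,745.00 × 13 mo = $118,900.28…
Interest (18%/yr ÷ 12 = 1.5%/month): $609,745.00 × ((1 + 0.015)^13 − 1) = $130,212.5350…
Total = $609,745.00 + $164,631.1500 + $130,212.5350… = $904,588.68

$904,588.68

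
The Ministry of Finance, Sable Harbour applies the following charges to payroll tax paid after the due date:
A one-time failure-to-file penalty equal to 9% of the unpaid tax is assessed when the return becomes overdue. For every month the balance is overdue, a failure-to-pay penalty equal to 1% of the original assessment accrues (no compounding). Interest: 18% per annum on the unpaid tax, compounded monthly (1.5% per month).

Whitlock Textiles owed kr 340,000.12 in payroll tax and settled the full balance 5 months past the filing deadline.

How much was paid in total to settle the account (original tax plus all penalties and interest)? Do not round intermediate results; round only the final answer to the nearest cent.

kr 413,876.71

Failure-to-file penalty: 9% × kr 340,000.12 = kr 30,600.01…
Failure-to-pay penalty = 1% × kr 340,000.12 × 5 mo = kr 17,000.01…
Interest: kr 340,000.12 × ((1 + 0.015)^5 − 1) = kr 340,000.12 × 0.0772840… = kr 26,276.5706…
Total = kr 340,000.12 + kr 47,600.0168 + kr 26,276.5706… = kr 413,876.71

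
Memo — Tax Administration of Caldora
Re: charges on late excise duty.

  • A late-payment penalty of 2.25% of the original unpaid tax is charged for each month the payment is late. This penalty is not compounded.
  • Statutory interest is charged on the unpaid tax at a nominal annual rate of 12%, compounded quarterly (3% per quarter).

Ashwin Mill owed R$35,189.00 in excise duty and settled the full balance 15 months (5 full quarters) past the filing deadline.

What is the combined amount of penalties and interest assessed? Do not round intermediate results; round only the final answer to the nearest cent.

Late-payment penalty = 2.25% × R$35,189.00 × 15 mo = R$11,876.29…
Interest: R$35,189.00 × ((1 + 0.03)^5 − 1) = R$35,189.00 × 0.1592741… = R$5,604.6954…
Penalties + interest = R$11,876.2875 + R$5,604.6954… = R$17,480.98

R$17,480.98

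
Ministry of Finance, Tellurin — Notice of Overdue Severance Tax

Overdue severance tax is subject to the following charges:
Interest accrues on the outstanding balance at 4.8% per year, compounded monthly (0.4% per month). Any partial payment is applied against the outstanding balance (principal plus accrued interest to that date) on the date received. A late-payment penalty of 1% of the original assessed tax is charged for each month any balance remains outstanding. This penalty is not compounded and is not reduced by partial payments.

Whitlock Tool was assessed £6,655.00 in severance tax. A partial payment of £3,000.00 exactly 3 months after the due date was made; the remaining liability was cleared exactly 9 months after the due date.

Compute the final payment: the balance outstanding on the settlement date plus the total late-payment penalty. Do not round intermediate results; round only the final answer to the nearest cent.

£4,424.68

Balance at month 3: £6,655.0000 × (1 + 0.004)^3 = £6,735.1799…
After £3,000.00 payment: £6,735.1799… − £3,000.00 = £3,735.1799…
Balance at month 9: £3,735.1799… × (1 + 0.004)^6 = £3,825.7254…
Penalty: 9 × 1% × £6,655.00 = £598.95
Final settlement = outstanding balance + penalty = £3,825.7254… + £598.95 = £4,424.68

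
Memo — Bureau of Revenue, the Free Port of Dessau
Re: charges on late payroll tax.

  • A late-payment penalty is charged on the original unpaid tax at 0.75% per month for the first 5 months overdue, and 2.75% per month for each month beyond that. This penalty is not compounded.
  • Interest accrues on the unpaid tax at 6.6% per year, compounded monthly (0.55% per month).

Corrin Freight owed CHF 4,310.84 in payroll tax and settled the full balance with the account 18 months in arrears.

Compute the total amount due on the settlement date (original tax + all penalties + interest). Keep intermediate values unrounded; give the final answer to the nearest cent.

CHF 6,460.94

Penalty, months 1–5: 5 × 0.75% × CHF 4,310.84 = CHF 161.66…
Penalty, months 6–18: 13 × 2.75% × CHF 4,310.84 = CHF 1,541.13…
Interest: CHF 4,310.84 × ((1 + 0.0055)^18 − 1) = CHF 4,310.84 × 0.1037669… = CHF 447.3223…
Total = CHF 4,310.84 + CHF 1,702.7818 + CHF 447.3223… = CHF 6,460.94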